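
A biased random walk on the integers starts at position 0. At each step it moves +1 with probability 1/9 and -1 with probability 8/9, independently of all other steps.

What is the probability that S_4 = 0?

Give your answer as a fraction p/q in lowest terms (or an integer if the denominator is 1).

To be at 0 after 4 steps: need exactly 2 steps of +1 and 2 of -1.
Number of such sequences: C(4,2) = 6
Each has probability (1/9)^2 · (8/9)^2 = 64/6561
P = 6 · 64/6561 = 128/2187

Answer: 128/2187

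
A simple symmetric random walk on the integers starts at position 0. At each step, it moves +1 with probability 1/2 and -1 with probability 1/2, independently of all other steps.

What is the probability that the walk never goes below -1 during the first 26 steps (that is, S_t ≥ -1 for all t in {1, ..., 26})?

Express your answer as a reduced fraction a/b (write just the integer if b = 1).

Answer: 5014575/16777216

Derivation:
Let f(t,s) = #length-t paths at position s with S_1..S_t all ≥ -1.
f(t,s) = f(t-1,s-1) + f(t-1,s+1) for s ≥ -1; f(t,s) = 0 for s < -1.
t=0: f(0,0)=1
t=1: f(1,-1)=1 f(1,1)=1
t=2: f(2,0)=2 f(2,2)=1
t=3: f(3,-1)=2 f(3,1)=3 f(3,3)=1
t=4: f(4,0)=5 f(4,2)=4 f(4,4)=1
t=5: f(5,-1)=5 f(5,1)=9 f(5,3)=5 f(5,5)=1
t=6: f(6,0)=14 f(6,2)=14 f(6,4)=6 f(6,6)=1
t=7: f(7,-1)=14 f(7,1)=28 f(7,3)=20 f(7,5)=7 f(7,7)=1
t=8: f(8,0)=42 f(8,2)=48 f(8,4)=27 f(8,6)=8 f(8,8)=1
t=9: f(9,-1)=42 f(9,1)=90 f(9,3)=75 f(9,5)=35 f(9,7)=9 f(9,9)=1
t=10: f(10,0)=132 f(10,2)=165 f(10,4)=110 f(10,6)=44 f(10,8)=10 f(10,10)=1
t=11: f(11,-1)=132 f(11,1)=297 f(11,3)=275 f(11,5)=154 f(11,7)=54 f(11,9)=11 f(11,11)=1
t=12: f(12,0)=429 f(12,2)=572 f(12,4)=429 f(12,6)=208 f(12,8)=65 f(12,10)=12 f(12,12)=1
t=13: f(13,-1)=429 f(13,1)=1001 f(13,3)=1001 f(13,5)=637 f(13,7)=273 f(13,9)=77 f(13,11)=13 f(13,13)=1
t=14: f(14,0)=1430 f(14,2)=2002 f(14,4)=1638 f(14,6)=910 f(14,8)=350 f(14,10)=90 f(14,12)=14 f(14,14)=1
t=15: f(15,-1)=1430 f(15,1)=3432 f(15,3)=3640 f(15,5)=2548 f(15,7)=1260 f(15,9)=440 f(15,11)=104 f(15,13)=15 f(15,15)=1
t=16: f(16,0)=4862 f(16,2)=7072 f(16,4)=6188 f(16,6)=3808 f(16,8)=1700 f(16,10)=544 f(16,12)=119 f(16,14)=16 f(16,16)=1
t=17: f(17,-1)=4862 f(17,1)=11934 f(17,3)=13260 f(17,5)=9996 f(17,7)=5508 f(17,9)=2244 f(17,11)=663 f(17,13)=135 f(17,15)=17 f(17,17)=1
t=18: f(18,0)=16796 f(18,2)=25194 f(18,4)=23256 f(18,6)=15504 f(18,8)=7752 f(18,10)=2907 f(18,12)=798 f(18,14)=152 f(18,16)=18 f(18,18)=1
t=19: f(19,-1)=16796 f(19,1)=41990 f(19,3)=48450 f(19,5)=38760 f(19,7)=23256 f(19,9)=10659 f(19,11)=3705 f(19,13)=950 f(19,15)=170 f(19,17)=19 f(19,19)=1
t=20: f(20,0)=58786 f(20,2)=90440 f(20,4)=87210 f(20,6)=62016 f(20,8)=33915 f(20,10)=14364 f(20,12)=4655 f(20,14)=1120 f(20,16)=189 f(20,18)=20 f(20,20)=1
t=21: f(21,-1)=58786 f(21,1)=149226 f(21,3)=177650 f(21,5)=149226 f(21,7)=95931 f(21,9)=48279 f(21,11)=19019 f(21,13)=5775 f(21,15)=1309 f(21,17)=209 f(21,19)=21 f(21,21)=1
t=22: f(22,0)=208012 f(22,2)=326876 f(22,4)=326876 f(22,6)=245157 f(22,8)=144210 f(22,10)=67298 f(22,12)=24794 f(22,14)=7084 f(22,16)=1518 f(22,18)=230 f(22,20)=22 f(22,22)=1
t=23: f(23,-1)=208012 f(23,1)=534888 f(23,3)=653752 f(23,5)=572033 f(23,7)=389367 f(23,9)=211508 f(23,11)=92092 f(23,13)=31878 f(23,15)=8602 f(23,17)=1748 f(23,19)=252 f(23,21)=23 f(23,23)=1
t=24: f(24,0)=742900 f(24,2)=1188640 f(24,4)=1225785 f(24,6)=961400 f(24,8)=600875 f(24,10)=303600 f(24,12)=123970 f(24,14)=40480 f(24,16)=10350 f(24,18)=2000 f(24,20)=275 f(24,22)=24 f(24,24)=1
t=25: f(25,-1)=742900 f(25,1)=1931540 f(25,3)=2414425 f(25,5)=2187185 f(25,7)=1562275 f(25,9)=904475 f(25,11)=427570 f(25,13)=164450 f(25,15)=50830 f(25,17)=12350 f(25,19)=2275 f(25,21)=299 f(25,23)=25 f(25,25)=1
t=26: f(26,0)=2674440 f(26,2)=4345965 f(26,4)=4601610 f(26,6)=3749460 f(26,8)=2466750 f(26,10)=1332045 f(26,12)=592020 f(26,14)=215280 f(26,16)=63180 f(26,18)=14625 f(26,20)=2574 f(26,22)=324 f(26,24)=26 f(26,26)=1
Σ_s f(26,s) = 20058300
P = 20058300/67108864 = 5014575/16777216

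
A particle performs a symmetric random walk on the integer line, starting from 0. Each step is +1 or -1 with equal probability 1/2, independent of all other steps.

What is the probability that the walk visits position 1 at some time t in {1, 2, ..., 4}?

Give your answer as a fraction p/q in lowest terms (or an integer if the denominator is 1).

Count via complement. Let g(t,s) = #length-t paths at position s with S_1..S_t all ≠ 1.
g(t,s) = g(t-1,s-1) + g(t-1,s+1) for s ≠ 1; g(t,1) = 0.
t=0: g(0,0)=1
t=1: g(1,-1)=1
t=2: g(2,-2)=1 g(2,0)=1
t=3: g(3,-3)=1 g(3,-1)=2
t=4: g(4,-4)=1 g(4,-2)=3 g(4,0)=2
Paths never hitting 1: Σ_s g(4,s) = 6
Paths hitting 1: 2^4 - 6 = 10
P = 10/16 = 5/8

Answer: 5/8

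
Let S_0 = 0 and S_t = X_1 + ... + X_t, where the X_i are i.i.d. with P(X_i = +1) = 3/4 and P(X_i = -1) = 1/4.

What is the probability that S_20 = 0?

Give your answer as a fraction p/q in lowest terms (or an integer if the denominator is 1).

Answer: 2727414261/274877906944

Derivation:
To reach position 0 after 20 steps: need 10 steps of +1 and 10 steps of -1.
Number of such sequences: C(20,10) = 184756
Each has probability (3/4)^10 · (1/4)^10 = 59049/1099511627776
P = 184756 · 59049/1099511627776 = 2727414261/274877906944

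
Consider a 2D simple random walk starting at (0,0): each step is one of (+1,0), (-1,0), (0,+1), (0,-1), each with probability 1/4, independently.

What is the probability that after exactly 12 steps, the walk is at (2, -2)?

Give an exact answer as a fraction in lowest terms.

Let h be the number of horizontal steps (so 12-h are vertical). To end at (2,-2) need (h+2)/2 right-steps and ((12-h)-2)/2 up-steps.
Sum over h with 2 ≤ h ≤ 10, h ≡ 0 (mod 2), 12-h ≡ 0 (mod 2):
h=2: C(12,2)·C(2,2)·C(10,4) = 66·1·210 = 13860
h=4: C(12,4)·C(4,3)·C(8,3) = 495·4·56 = 110880
h=6: C(12,6)·C(6,4)·C(6,2) = 924·15·15 = 207900
h=8: C(12,8)·C(8,5)·C(4,1) = 495·56·4 = 110880
h=10: C(12,10)·C(10,6)·C(2,0) = 66·210·1 = 13860
Total favorable: 457380
Total paths: 4^12 = 16777216
P = 457380/16777216 = 114345/4194304

Answer: 114345/4194304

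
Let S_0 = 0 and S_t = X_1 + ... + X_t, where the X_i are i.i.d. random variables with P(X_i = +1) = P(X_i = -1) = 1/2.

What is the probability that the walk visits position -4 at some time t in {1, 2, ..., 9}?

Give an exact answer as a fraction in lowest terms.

Count via complement. Let g(t,s) = #length-t paths at position s with S_1..S_t all ≠ -4.
g(t,s) = g(t-1,s-1) + g(t-1,s+1) for s ≠ -4; g(t,-4) = 0.
t=0: g(0,0)=1
t=1: g(1,-1)=1 g(1,1)=1
t=2: g(2,-2)=1 g(2,0)=2 g(2,2)=1
t=3: g(3,-3)=1 g(3,-1)=3 g(3,1)=3 g(3,3)=1
t=4: g(4,-2)=4 g(4,0)=6 g(4,2)=4 g(4,4)=1
t=5: g(5,-3)=4 g(5,-1)=10 g(5,1)=10 g(5,3)=5 g(5,5)=1
t=6: g(6,-2)=14 g(6,0)=20 g(6,2)=15 g(6,4)=6 g(6,6)=1
t=7: g(7,-3)=14 g(7,-1)=34 g(7,1)=35 g(7,3)=21 g(7,5)=7 g(7,7)=1
t=8: g(8,-2)=48 g(8,0)=69 g(8,2)=56 g(8,4)=28 g(8,6)=8 g(8,8)=1
t=9: g(9,-3)=48 g(9,-1)=117 g(9,1)=125 g(9,3)=84 g(9,5)=36 g(9,7)=9 g(9,9)=1
Paths never hitting -4: Σ_s g(9,s) = 420
Paths hitting -4: 2^9 - 420 = 92
P = 92/512 = 23/128

Answer: 23/128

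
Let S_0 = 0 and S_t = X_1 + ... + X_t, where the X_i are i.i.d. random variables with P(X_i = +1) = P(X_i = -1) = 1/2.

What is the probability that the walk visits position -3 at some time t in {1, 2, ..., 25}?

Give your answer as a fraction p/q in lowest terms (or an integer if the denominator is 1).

Count via complement. Let g(t,s) = #length-t paths at position s with S_1..S_t all ≠ -3.
g(t,s) = g(t-1,s-1) + g(t-1,s+1) for s ≠ -3; g(t,-3) = 0.
t=0: g(0,0)=1
t=1: g(1,-1)=1 g(1,1)=1
t=2: g(2,-2)=1 g(2,0)=2 g(2,2)=1
t=3: g(3,-1)=3 g(3,1)=3 g(3,3)=1
t=4: g(4,-2)=3 g(4,0)=6 g(4,2)=4 g(4,4)=1
t=5: g(5,-1)=9 g(5,1)=10 g(5,3)=5 g(5,5)=1
t=6: g(6,-2)=9 g(6,0)=19 g(6,2)=15 g(6,4)=6 g(6,6)=1
t=7: g(7,-1)=28 g(7,1)=34 g(7,3)=21 g(7,5)=7 g(7,7)=1
t=8: g(8,-2)=28 g(8,0)=62 g(8,2)=55 g(8,4)=28 g(8,6)=8 g(8,8)=1
t=9: g(9,-1)=90 g(9,1)=117 g(9,3)=83 g(9,5)=36 g(9,7)=9 g(9,9)=1
t=10: g(10,-2)=90 g(10,0)=207 g(10,2)=200 g(10,4)=119 g(10,6)=45 g(10,8)=10 g(10,10)=1
t=11: g(11,-1)=297 g(11,1)=407 g(11,3)=319 g(11,5)=164 g(11,7)=55 g(11,9)=11 g(11,11)=1
t=12: g(12,-2)=297 g(12,0)=704 g(12,2)=726 g(12,4)=483 g(12,6)=219 g(12,8)=66 g(12,10)=12 g(12,12)=1
t=13: g(13,-1)=1001 g(13,1)=1430 g(13,3)=1209 g(13,5)=702 g(13,7)=285 g(13,9)=78 g(13,11)=13 g(13,13)=1
t=14: g(14,-2)=1001 g(14,0)=2431 g(14,2)=2639 g(14,4)=1911 g(14,6)=987 g(14,8)=363 g(14,10)=91 g(14,12)=14 g(14,14)=1
t=15: g(15,-1)=3432 g(15,1)=5070 g(15,3)=4550 g(15,5)=2898 g(15,7)=1350 g(15,9)=454 g(15,11)=105 g(15,13)=15 g(15,15)=1
t=16: g(16,-2)=3432 g(16,0)=8502 g(16,2)=9620 g(16,4)=7448 g(16,6)=4248 g(16,8)=1804 g(16,10)=559 g(16,12)=120 g(16,14)=16 g(16,16)=1
t=17: g(17,-1)=11934 g(17,1)=18122 g(17,3)=17068 g(17,5)=11696 g(17,7)=6052 g(17,9)=2363 g(17,11)=679 g(17,13)=136 g(17,15)=17 g(17,17)=1
t=18: g(18,-2)=11934 g(18,0)=30056 g(18,2)=35190 g(18,4)=28764 g(18,6)=17748 g(18,8)=8415 g(18,10)=3042 g(18,12)=815 g(18,14)=153 g(18,16)=18 g(18,18)=1
t=19: g(19,-1)=41990 g(19,1)=65246 g(19,3)=63954 g(19,5)=46512 g(19,7)=26163 g(19,9)=11457 g(19,11)=3857 g(19,13)=968 g(19,15)=171 g(19,17)=19 g(19,19)=1
t=20: g(20,-2)=41990 g(20,0)=107236 g(20,2)=129200 g(20,4)=110466 g(20,6)=72675 g(20,8)=37620 g(20,10)=15314 g(20,12)=4825 g(20,14)=1139 g(20,16)=190 g(20,18)=20 g(20,20)=1
t=21: g(21,-1)=149226 g(21,1)=236436 g(21,3)=239666 g(21,5)=183141 g(21,7)=110295 g(21,9)=52934 g(21,11)=20139 g(21,13)=5964 g(21,15)=1329 g(21,17)=210 g(21,19)=21 g(21,21)=1
t=22: g(22,-2)=149226 g(22,0)=385662 g(22,2)=476102 g(22,4)=422807 g(22,6)=293436 g(22,8)=163229 g(22,10)=73073 g(22,12)=26103 g(22,14)=7293 g(22,16)=1539 g(22,18)=231 g(22,20)=22 g(22,22)=1
t=23: g(23,-1)=534888 g(23,1)=861764 g(23,3)=898909 g(23,5)=716243 g(23,7)=456665 g(23,9)=236302 g(23,11)=99176 g(23,13)=33396 g(23,15)=8832 g(23,17)=1770 g(23,19)=253 g(23,21)=23 g(23,23)=1
t=24: g(24,-2)=534888 g(24,0)=1396652 g(24,2)=1760673 g(24,4)=1615152 g(24,6)=1172908 g(24,8)=692967 g(24,10)=335478 g(24,12)=132572 g(24,14)=42228 g(24,16)=10602 g(24,18)=2023 g(24,20)=276 g(24,22)=24 g(24,24)=1
t=25: g(25,-1)=1931540 g(25,1)=3157325 g(25,3)=3375825 g(25,5)=2788060 g(25,7)=1865875 g(25,9)=1028445 g(25,11)=468050 g(25,13)=174800 g(25,15)=52830 g(25,17)=12625 g(25,19)=2299 g(25,21)=300 g(25,23)=25 g(25,25)=1
Paths never hitting -3: Σ_s g(25,s) = 14858000
Paths hitting -3: 2^25 - 14858000 = 18696432
P = 18696432/33554432 = 1168527/2097152

Answer: 1168527/2097152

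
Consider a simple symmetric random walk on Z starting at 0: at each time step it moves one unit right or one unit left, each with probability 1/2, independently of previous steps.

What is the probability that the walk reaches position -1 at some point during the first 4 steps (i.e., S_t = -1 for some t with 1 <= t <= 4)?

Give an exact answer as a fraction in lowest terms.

Answer: 5/8

Derivation:
Count via complement. Let g(t,s) = #length-t paths at position s with S_1..S_t all ≠ -1.
g(t,s) = g(t-1,s-1) + g(t-1,s+1) for s ≠ -1; g(t,-1) = 0.
t=0: g(0,0)=1
t=1: g(1,1)=1
t=2: g(2,0)=1 g(2,2)=1
t=3: g(3,1)=2 g(3,3)=1
t=4: g(4,0)=2 g(4,2)=3 g(4,4)=1
Paths never hitting -1: Σ_s g(4,s) = 6
Paths hitting -1: 2^4 - 6 = 10
P = 10/16 = 5/8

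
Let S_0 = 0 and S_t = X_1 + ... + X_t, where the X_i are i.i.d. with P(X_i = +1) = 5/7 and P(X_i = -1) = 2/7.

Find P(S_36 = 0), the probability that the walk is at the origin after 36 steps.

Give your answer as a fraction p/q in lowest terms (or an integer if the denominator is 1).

To be at 0 after 36 steps: need exactly 18 steps of +1 and 18 of -1.
Number of such sequences: C(36,18) = 9075135300
Each has probability (5/7)^18 · (2/7)^18 = 1000000000000000000/2651730845859653471779023381601
P = 9075135300 · 1000000000000000000/2651730845859653471779023381601 = 1296447900000000000000000000/378818692265664781682717625943

Answer: 1296447900000000000000000000/378818692265664781682717625943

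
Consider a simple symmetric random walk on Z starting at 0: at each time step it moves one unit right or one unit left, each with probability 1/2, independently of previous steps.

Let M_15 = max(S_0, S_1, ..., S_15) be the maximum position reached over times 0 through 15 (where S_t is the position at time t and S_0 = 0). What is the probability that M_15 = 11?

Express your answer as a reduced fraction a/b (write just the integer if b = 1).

Answer: 105/32768

Derivation:
Let M_15 = max(S_0,...,S_15). Use the reflection principle: for j ≥ 1, #{paths with M_15 ≥ j} = #{S_15 ≥ j} + #{S_15 ≥ j+1}.
By reflection, #{M_15 ≥ 11} = #{S_15 ≥ 11} + #{S_15 ≥ 12} = 121 + 16 = 137.
#{M_15 ≥ 12} = #{S_15 ≥ 12} + #{S_15 ≥ 13} = 16 + 16 = 32.
#{M_15 = 11} = 137 - 32 = 105.
P(M_15 = 11) = 105/32768 = 105/32768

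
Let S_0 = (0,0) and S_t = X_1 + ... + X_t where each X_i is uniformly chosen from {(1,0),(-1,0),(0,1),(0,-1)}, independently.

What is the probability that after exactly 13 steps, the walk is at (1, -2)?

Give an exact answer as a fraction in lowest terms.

Let h be the number of horizontal steps (so 13-h are vertical). To end at (1,-2) need (h+1)/2 right-steps and ((13-h)-2)/2 up-steps.
Sum over h with 1 ≤ h ≤ 11, h ≡ 1 (mod 2), 13-h ≡ 0 (mod 2):
h=1: C(13,1)·C(1,1)·C(12,5) = 13·1·792 = 10296
h=3: C(13,3)·C(3,2)·C(10,4) = 286·3·210 = 180180
h=5: C(13,5)·C(5,3)·C(8,3) = 1287·10·56 = 720720
h=7: C(13,7)·C(7,4)·C(6,2) = 1716·35·15 = 900900
h=9: C(13,9)·C(9,5)·C(4,1) = 715·126·4 = 360360
h=11: C(13,11)·C(11,6)·C(2,0) = 78·462·1 = 36036
Total favorable: 2208492
Total paths: 4^13 = 67108864
P = 2208492/67108864 = 552123/16777216

Answer: 552123/16777216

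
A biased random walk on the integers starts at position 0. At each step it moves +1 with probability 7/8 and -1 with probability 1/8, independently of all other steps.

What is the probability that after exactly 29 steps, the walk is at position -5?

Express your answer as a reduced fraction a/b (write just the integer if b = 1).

To reach position -5 after 29 steps: need 12 steps of +1 and 17 steps of -1.
Number of such sequences: C(29,12) = 51895935
Each has probability (7/8)^12 · (1/8)^17 = 13841287201/154742504910672534362390528
P = 51895935 · 13841287201/154742504910672534362390528 = 718306540899427935/154742504910672534362390528

Answer: 718306540899427935/154742504910672534362390528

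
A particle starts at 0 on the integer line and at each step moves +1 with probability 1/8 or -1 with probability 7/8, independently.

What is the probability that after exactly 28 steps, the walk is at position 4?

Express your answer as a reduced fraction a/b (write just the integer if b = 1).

Answer: 421076248113457755/19342813113834066795298816

Derivation:
To reach position 4 after 28 steps: need 16 steps of +1 and 12 steps of -1.
Number of such sequences: C(28,16) = 30421755
Each has probability (1/8)^16 · (7/8)^12 = 13841287201/19342813113834066795298816
P = 30421755 · 13841287201/19342813113834066795298816 = 421076248113457755/19342813113834066795298816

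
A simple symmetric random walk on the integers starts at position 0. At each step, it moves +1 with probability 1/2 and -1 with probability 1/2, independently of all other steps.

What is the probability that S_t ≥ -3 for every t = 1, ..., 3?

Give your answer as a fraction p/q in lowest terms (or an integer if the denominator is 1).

Answer: 1

Derivation:
Let f(t,s) = #length-t paths at position s with S_1..S_t all ≥ -3.
f(t,s) = f(t-1,s-1) + f(t-1,s+1) for s ≥ -3; f(t,s) = 0 for s < -3.
t=0: f(0,0)=1
t=1: f(1,-1)=1 f(1,1)=1
t=2: f(2,-2)=1 f(2,0)=2 f(2,2)=1
t=3: f(3,-3)=1 f(3,-1)=3 f(3,1)=3 f(3,3)=1
Σ_s f(3,s) = 8
P = 8/8 = 1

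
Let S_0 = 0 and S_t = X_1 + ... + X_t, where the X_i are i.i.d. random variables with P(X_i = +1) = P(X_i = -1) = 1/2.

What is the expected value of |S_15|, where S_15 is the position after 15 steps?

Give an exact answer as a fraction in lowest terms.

Answer: 6435/2048

Derivation:
S_15 takes values m ≡ 1 (mod 2) with |m| ≤ 15; P(S_15=m) = C(15,(15+m)/2)/2^15.
Total paths: 2^15 = 32768
Distribution: P(S=-15)=1/32768, P(S=-13)=15/32768, P(S=-11)=105/32768, P(S=-9)=455/32768, P(S=-7)=1365/32768, P(S=-5)=3003/32768, P(S=-3)=5005/32768, P(S=-1)=6435/32768, P(S=1)=6435/32768, P(S=3)=5005/32768, P(S=5)=3003/32768, P(S=7)=1365/32768, P(S=9)=455/32768, P(S=11)=105/32768, P(S=13)=15/32768, P(S=15)=1/32768
E[|S_15|] = Σ_m |m|·P(S_15=m) = 102960/32768 = 6435/2048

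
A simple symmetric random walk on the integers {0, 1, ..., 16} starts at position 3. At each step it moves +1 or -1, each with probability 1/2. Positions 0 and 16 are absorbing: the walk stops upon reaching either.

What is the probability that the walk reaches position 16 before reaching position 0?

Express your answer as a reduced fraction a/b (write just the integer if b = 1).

Answer: 3/16

Derivation:
Symmetric walk (p = 1/2): the harmonic-function argument gives P(hit 16 before 0 | start at 3) = a/N.
P = 3/16 = 3/16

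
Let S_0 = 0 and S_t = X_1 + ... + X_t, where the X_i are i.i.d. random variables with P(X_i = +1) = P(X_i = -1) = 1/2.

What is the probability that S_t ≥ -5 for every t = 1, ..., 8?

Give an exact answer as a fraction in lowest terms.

Let f(t,s) = #length-t paths at position s with S_1..S_t all ≥ -5.
f(t,s) = f(t-1,s-1) + f(t-1,s+1) for s ≥ -5; f(t,s) = 0 for s < -5.
t=0: f(0,0)=1
t=1: f(1,-1)=1 f(1,1)=1
t=2: f(2,-2)=1 f(2,0)=2 f(2,2)=1
t=3: f(3,-3)=1 f(3,-1)=3 f(3,1)=3 f(3,3)=1
t=4: f(4,-4)=1 f(4,-2)=4 f(4,0)=6 f(4,2)=4 f(4,4)=1
t=5: f(5,-5)=1 f(5,-3)=5 f(5,-1)=10 f(5,1)=10 f(5,3)=5 f(5,5)=1
t=6: f(6,-4)=6 f(6,-2)=15 f(6,0)=20 f(6,2)=15 f(6,4)=6 f(6,6)=1
t=7: f(7,-5)=6 f(7,-3)=21 f(7,-1)=35 f(7,1)=35 f(7,3)=21 f(7,5)=7 f(7,7)=1
t=8: f(8,-4)=27 f(8,-2)=56 f(8,0)=70 f(8,2)=56 f(8,4)=28 f(8,6)=8 f(8,8)=1
Σ_s f(8,s) = 246
P = 246/256 = 123/128

Answer: 123/128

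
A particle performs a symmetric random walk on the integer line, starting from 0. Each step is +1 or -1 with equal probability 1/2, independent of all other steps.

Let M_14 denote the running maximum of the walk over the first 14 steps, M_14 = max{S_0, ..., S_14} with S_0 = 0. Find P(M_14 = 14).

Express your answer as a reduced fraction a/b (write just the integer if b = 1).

Answer: 1/16384

Derivation:
Let M_14 = max(S_0,...,S_14). Use the reflection principle: for j ≥ 1, #{paths with M_14 ≥ j} = #{S_14 ≥ j} + #{S_14 ≥ j+1}.
By reflection, #{M_14 ≥ 14} = #{S_14 ≥ 14} + #{S_14 ≥ 15} = 1 + 0 = 1.
#{M_14 ≥ 15} = #{S_14 ≥ 15} + #{S_14 ≥ 16} = 0 + 0 = 0.
#{M_14 = 14} = 1 - 0 = 1.
P(M_14 = 14) = 1/16384 = 1/16384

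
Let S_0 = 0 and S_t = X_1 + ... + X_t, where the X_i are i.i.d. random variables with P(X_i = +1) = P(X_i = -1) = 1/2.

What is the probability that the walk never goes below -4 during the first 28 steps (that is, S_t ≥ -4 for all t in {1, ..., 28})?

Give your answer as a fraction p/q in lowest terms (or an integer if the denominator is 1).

Answer: 87922215/134217728

Derivation:
Let f(t,s) = #length-t paths at position s with S_1..S_t all ≥ -4.
f(t,s) = f(t-1,s-1) + f(t-1,s+1) for s ≥ -4; f(t,s) = 0 for s < -4.
t=0: f(0,0)=1
t=1: f(1,-1)=1 f(1,1)=1
t=2: f(2,-2)=1 f(2,0)=2 f(2,2)=1
t=3: f(3,-3)=1 f(3,-1)=3 f(3,1)=3 f(3,3)=1
t=4: f(4,-4)=1 f(4,-2)=4 f(4,0)=6 f(4,2)=4 f(4,4)=1
t=5: f(5,-3)=5 f(5,-1)=10 f(5,1)=10 f(5,3)=5 f(5,5)=1
t=6: f(6,-4)=5 f(6,-2)=15 f(6,0)=20 f(6,2)=15 f(6,4)=6 f(6,6)=1
t=7: f(7,-3)=20 f(7,-1)=35 f(7,1)=35 f(7,3)=21 f(7,5)=7 f(7,7)=1
t=8: f(8,-4)=20 f(8,-2)=55 f(8,0)=70 f(8,2)=56 f(8,4)=28 f(8,6)=8 f(8,8)=1
t=9: f(9,-3)=75 f(9,-1)=125 f(9,1)=126 f(9,3)=84 f(9,5)=36 f(9,7)=9 f(9,9)=1
t=10: f(10,-4)=75 f(10,-2)=200 f(10,0)=251 f(10,2)=210 f(10,4)=120 f(10,6)=45 f(10,8)=10 f(10,10)=1
t=11: f(11,-3)=275 f(11,-1)=451 f(11,1)=461 f(11,3)=330 f(11,5)=165 f(11,7)=55 f(11,9)=11 f(11,11)=1
t=12: f(12,-4)=275 f(12,-2)=726 f(12,0)=912 f(12,2)=791 f(12,4)=495 f(12,6)=220 f(12,8)=66 f(12,10)=12 f(12,12)=1
t=13: f(13,-3)=1001 f(13,-1)=1638 f(13,1)=1703 f(13,3)=1286 f(13,5)=715 f(13,7)=286 f(13,9)=78 f(13,11)=13 f(13,13)=1
t=14: f(14,-4)=1001 f(14,-2)=2639 f(14,0)=3341 f(14,2)=2989 f(14,4)=2001 f(14,6)=1001 f(14,8)=364 f(14,10)=91 f(14,12)=14 f(14,14)=1
t=15: f(15,-3)=3640 f(15,-1)=5980 f(15,1)=6330 f(15,3)=4990 f(15,5)=3002 f(15,7)=1365 f(15,9)=455 f(15,11)=105 f(15,13)=15 f(15,15)=1
t=16: f(16,-4)=3640 f(16,-2)=9620 f(16,0)=12310 f(16,2)=11320 f(16,4)=7992 f(16,6)=4367 f(16,8)=1820 f(16,10)=560 f(16,12)=120 f(16,14)=16 f(16,16)=1
t=17: f(17,-3)=13260 f(17,-1)=21930 f(17,1)=23630 f(17,3)=19312 f(17,5)=12359 f(17,7)=6187 f(17,9)=2380 f(17,11)=680 f(17,13)=136 f(17,15)=17 f(17,17)=1
t=18: f(18,-4)=13260 f(18,-2)=35190 f(18,0)=45560 f(18,2)=42942 f(18,4)=31671 f(18,6)=18546 f(18,8)=8567 f(18,10)=3060 f(18,12)=816 f(18,14)=153 f(18,16)=18 f(18,18)=1
t=19: f(19,-3)=48450 f(19,-1)=80750 f(19,1)=88502 f(19,3)=74613 f(19,5)=50217 f(19,7)=27113 f(19,9)=11627 f(19,11)=3876 f(19,13)=969 f(19,15)=171 f(19,17)=19 f(19,19)=1
t=20: f(20,-4)=48450 f(20,-2)=129200 f(20,0)=169252 f(20,2)=163115 f(20,4)=124830 f(20,6)=77330 f(20,8)=38740 f(20,10)=15503 f(20,12)=4845 f(20,14)=1140 f(20,16)=190 f(20,18)=20 f(20,20)=1
t=21: f(21,-3)=177650 f(21,-1)=298452 f(21,1)=332367 f(21,3)=287945 f(21,5)=202160 f(21,7)=116070 f(21,9)=54243 f(21,11)=20348 f(21,13)=5985 f(21,15)=1330 f(21,17)=210 f(21,19)=21 f(21,21)=1
t=22: f(22,-4)=177650 f(22,-2)=476102 f(22,0)=630819 f(22,2)=620312 f(22,4)=490105 f(22,6)=318230 f(22,8)=170313 f(22,10)=74591 f(22,12)=26333 f(22,14)=7315 f(22,16)=1540 f(22,18)=231 f(22,20)=22 f(22,22)=1
t=23: f(23,-3)=653752 f(23,-1)=1106921 f(23,1)=1251131 f(23,3)=1110417 f(23,5)=808335 f(23,7)=488543 f(23,9)=244904 f(23,11)=100924 f(23,13)=33648 f(23,15)=8855 f(23,17)=1771 f(23,19)=253 f(23,21)=23 f(23,23)=1
t=24: f(24,-4)=653752 f(24,-2)=1760673 f(24,0)=2358052 f(24,2)=2361548 f(24,4)=1918752 f(24,6)=1296878 f(24,8)=733447 f(24,10)=345828 f(24,12)=134572 f(24,14)=42503 f(24,16)=10626 f(24,18)=2024 f(24,20)=276 f(24,22)=24 f(24,24)=1
t=25: f(25,-3)=2414425 f(25,-1)=4118725 f(25,1)=4719600 f(25,3)=4280300 f(25,5)=3215630 f(25,7)=2030325 f(25,9)=1079275 f(25,11)=480400 f(25,13)=177075 f(25,15)=53129 f(25,17)=12650 f(25,19)=2300 f(25,21)=300 f(25,23)=25 f(25,25)=1
t=26: f(26,-4)=2414425 f(26,-2)=6533150 f(26,0)=8838325 f(26,2)=8999900 f(26,4)=7495930 f(26,6)=5245955 f(26,8)=3109600 f(26,10)=1559675 f(26,12)=657475 f(26,14)=230204 f(26,16)=65779 f(26,18)=14950 f(26,20)=2600 f(26,22)=325 f(26,24)=26 f(26,26)=1
t=27: f(27,-3)=8947575 f(27,-1)=15371475 f(27,1)=17838225 f(27,3)=16495830 f(27,5)=12741885 f(27,7)=8355555 f(27,9)=4669275 f(27,11)=2217150 f(27,13)=887679 f(27,15)=295983 f(27,17)=80729 f(27,19)=17550 f(27,21)=2925 f(27,23)=351 f(27,25)=27 f(27,27)=1
t=28: f(28,-4)=8947575 f(28,-2)=24319050 f(28,0)=33209700 f(28,2)=34334055 f(28,4)=29237715 f(28,6)=21097440 f(28,8)=13024830 f(28,10)=6886425 f(28,12)=3104829 f(28,14)=1183662 f(28,16)=376712 f(28,18)=98279 f(28,20)=20475 f(28,22)=3276 f(28,24)=378 f(28,26)=28 f(28,28)=1
Σ_s f(28,s) = 175844430
P = 175844430/268435456 = 87922215/134217728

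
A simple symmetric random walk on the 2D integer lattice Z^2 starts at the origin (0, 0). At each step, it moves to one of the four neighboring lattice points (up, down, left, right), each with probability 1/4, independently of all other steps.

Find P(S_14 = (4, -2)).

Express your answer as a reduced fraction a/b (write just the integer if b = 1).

Let h be the number of horizontal steps (so 14-h are vertical). To end at (4,-2) need (h+4)/2 right-steps and ((14-h)-2)/2 up-steps.
Sum over h with 4 ≤ h ≤ 12, h ≡ 0 (mod 2), 14-h ≡ 0 (mod 2):
h=4: C(14,4)·C(4,4)·C(10,4) = 1001·1·210 = 210210
h=6: C(14,6)·C(6,5)·C(8,3) = 3003·6·56 = 1009008
h=8: C(14,8)·C(8,6)·C(6,2) = 3003·28·15 = 1261260
h=10: C(14,10)·C(10,7)·C(4,1) = 1001·120·4 = 480480
h=12: C(14,12)·C(12,8)·C(2,0) = 91·495·1 = 45045
Total favorable: 3006003
Total paths: 4^14 = 268435456
P = 3006003/268435456 = 3006003/268435456

Answer: 3006003/268435456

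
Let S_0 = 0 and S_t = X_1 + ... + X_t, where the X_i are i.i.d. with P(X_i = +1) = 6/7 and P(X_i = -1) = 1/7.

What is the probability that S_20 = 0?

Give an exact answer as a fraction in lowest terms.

Answer: 11171488813056/79792266297612001

Derivation:
To be at 0 after 20 steps: need exactly 10 steps of +1 and 10 of -1.
Number of such sequences: C(20,10) = 184756
Each has probability (6/7)^10 · (1/7)^10 = 60466176/79792266297612001
P = 184756 · 60466176/79792266297612001 = 11171488813056/79792266297612001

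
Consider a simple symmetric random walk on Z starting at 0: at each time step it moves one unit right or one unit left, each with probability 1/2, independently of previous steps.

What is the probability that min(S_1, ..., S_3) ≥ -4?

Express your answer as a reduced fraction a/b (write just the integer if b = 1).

Let f(t,s) = #length-t paths at position s with S_1..S_t all ≥ -4.
f(t,s) = f(t-1,s-1) + f(t-1,s+1) for s ≥ -4; f(t,s) = 0 for s < -4.
t=0: f(0,0)=1
t=1: f(1,-1)=1 f(1,1)=1
t=2: f(2,-2)=1 f(2,0)=2 f(2,2)=1
t=3: f(3,-3)=1 f(3,-1)=3 f(3,1)=3 f(3,3)=1
Σ_s f(3,s) = 8
P = 8/8 = 1

Answer: 1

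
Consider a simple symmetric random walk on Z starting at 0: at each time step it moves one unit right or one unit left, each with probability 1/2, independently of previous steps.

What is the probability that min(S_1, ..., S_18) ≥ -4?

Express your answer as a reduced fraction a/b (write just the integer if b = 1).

Answer: 24973/32768

Derivation:
Let f(t,s) = #length-t paths at position s with S_1..S_t all ≥ -4.
f(t,s) = f(t-1,s-1) + f(t-1,s+1) for s ≥ -4; f(t,s) = 0 for s < -4.
t=0: f(0,0)=1
t=1: f(1,-1)=1 f(1,1)=1
t=2: f(2,-2)=1 f(2,0)=2 f(2,2)=1
t=3: f(3,-3)=1 f(3,-1)=3 f(3,1)=3 f(3,3)=1
t=4: f(4,-4)=1 f(4,-2)=4 f(4,0)=6 f(4,2)=4 f(4,4)=1
t=5: f(5,-3)=5 f(5,-1)=10 f(5,1)=10 f(5,3)=5 f(5,5)=1
t=6: f(6,-4)=5 f(6,-2)=15 f(6,0)=20 f(6,2)=15 f(6,4)=6 f(6,6)=1
t=7: f(7,-3)=20 f(7,-1)=35 f(7,1)=35 f(7,3)=21 f(7,5)=7 f(7,7)=1
t=8: f(8,-4)=20 f(8,-2)=55 f(8,0)=70 f(8,2)=56 f(8,4)=28 f(8,6)=8 f(8,8)=1
t=9: f(9,-3)=75 f(9,-1)=125 f(9,1)=126 f(9,3)=84 f(9,5)=36 f(9,7)=9 f(9,9)=1
t=10: f(10,-4)=75 f(10,-2)=200 f(10,0)=251 f(10,2)=210 f(10,4)=120 f(10,6)=45 f(10,8)=10 f(10,10)=1
t=11: f(11,-3)=275 f(11,-1)=451 f(11,1)=461 f(11,3)=330 f(11,5)=165 f(11,7)=55 f(11,9)=11 f(11,11)=1
t=12: f(12,-4)=275 f(12,-2)=726 f(12,0)=912 f(12,2)=791 f(12,4)=495 f(12,6)=220 f(12,8)=66 f(12,10)=12 f(12,12)=1
t=13: f(13,-3)=1001 f(13,-1)=1638 f(13,1)=1703 f(13,3)=1286 f(13,5)=715 f(13,7)=286 f(13,9)=78 f(13,11)=13 f(13,13)=1
t=14: f(14,-4)=1001 f(14,-2)=2639 f(14,0)=3341 f(14,2)=2989 f(14,4)=2001 f(14,6)=1001 f(14,8)=364 f(14,10)=91 f(14,12)=14 f(14,14)=1
t=15: f(15,-3)=3640 f(15,-1)=5980 f(15,1)=6330 f(15,3)=4990 f(15,5)=3002 f(15,7)=1365 f(15,9)=455 f(15,11)=105 f(15,13)=15 f(15,15)=1
t=16: f(16,-4)=3640 f(16,-2)=9620 f(16,0)=12310 f(16,2)=11320 f(16,4)=7992 f(16,6)=4367 f(16,8)=1820 f(16,10)=560 f(16,12)=120 f(16,14)=16 f(16,16)=1
t=17: f(17,-3)=13260 f(17,-1)=21930 f(17,1)=23630 f(17,3)=19312 f(17,5)=12359 f(17,7)=6187 f(17,9)=2380 f(17,11)=680 f(17,13)=136 f(17,15)=17 f(17,17)=1
t=18: f(18,-4)=13260 f(18,-2)=35190 f(18,0)=45560 f(18,2)=42942 f(18,4)=31671 f(18,6)=18546 f(18,8)=8567 f(18,10)=3060 f(18,12)=816 f(18,14)=153 f(18,16)=18 f(18,18)=1
Σ_s f(18,s) = 199784
P = 199784/262144 = 24973/32768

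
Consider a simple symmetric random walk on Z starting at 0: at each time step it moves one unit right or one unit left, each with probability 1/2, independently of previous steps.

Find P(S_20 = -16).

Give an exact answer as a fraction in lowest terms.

To reach position -16 after 20 steps: need 2 steps of +1 and 18 of -1.
Favorable paths: C(20,2) = 190
Total paths: 2^20 = 1048576
P = 190/1048576 = 95/524288

Answer: 95/524288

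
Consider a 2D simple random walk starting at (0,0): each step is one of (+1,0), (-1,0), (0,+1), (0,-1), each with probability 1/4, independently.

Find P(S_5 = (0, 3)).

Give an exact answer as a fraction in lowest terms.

Answer: 25/1024

Derivation:
Let h be the number of horizontal steps (so 5-h are vertical). To end at (0,3) need (h+0)/2 right-steps and ((5-h)+3)/2 up-steps.
Sum over h with 0 ≤ h ≤ 2, h ≡ 0 (mod 2), 5-h ≡ 1 (mod 2):
h=0: C(5,0)·C(0,0)·C(5,4) = 1·1·5 = 5
h=2: C(5,2)·C(2,1)·C(3,3) = 10·2·1 = 20
Total favorable: 25
Total paths: 4^5 = 1024
P = 25/1024 = 25/1024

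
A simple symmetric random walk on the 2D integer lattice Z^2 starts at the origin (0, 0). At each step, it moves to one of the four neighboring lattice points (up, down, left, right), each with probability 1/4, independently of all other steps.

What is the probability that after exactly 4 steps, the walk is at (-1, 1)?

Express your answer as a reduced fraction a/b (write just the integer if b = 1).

Answer: 3/32

Derivation:
Let h be the number of horizontal steps (so 4-h are vertical). To end at (-1,1) need (h-1)/2 right-steps and ((4-h)+1)/2 up-steps.
Sum over h with 1 ≤ h ≤ 3, h ≡ 1 (mod 2), 4-h ≡ 1 (mod 2):
h=1: C(4,1)·C(1,0)·C(3,2) = 4·1·3 = 12
h=3: C(4,3)·C(3,1)·C(1,1) = 4·3·1 = 12
Total favorable: 24
Total paths: 4^4 = 256
P = 24/256 = 3/32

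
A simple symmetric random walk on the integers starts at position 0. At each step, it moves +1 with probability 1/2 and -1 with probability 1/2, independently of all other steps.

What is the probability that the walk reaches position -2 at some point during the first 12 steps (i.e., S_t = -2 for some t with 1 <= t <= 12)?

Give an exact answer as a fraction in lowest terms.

Count via complement. Let g(t,s) = #length-t paths at position s with S_1..S_t all ≠ -2.
g(t,s) = g(t-1,s-1) + g(t-1,s+1) for s ≠ -2; g(t,-2) = 0.
t=0: g(0,0)=1
t=1: g(1,-1)=1 g(1,1)=1
t=2: g(2,0)=2 g(2,2)=1
t=3: g(3,-1)=2 g(3,1)=3 g(3,3)=1
t=4: g(4,0)=5 g(4,2)=4 g(4,4)=1
t=5: g(5,-1)=5 g(5,1)=9 g(5,3)=5 g(5,5)=1
t=6: g(6,0)=14 g(6,2)=14 g(6,4)=6 g(6,6)=1
t=7: g(7,-1)=14 g(7,1)=28 g(7,3)=20 g(7,5)=7 g(7,7)=1
t=8: g(8,0)=42 g(8,2)=48 g(8,4)=27 g(8,6)=8 g(8,8)=1
t=9: g(9,-1)=42 g(9,1)=90 g(9,3)=75 g(9,5)=35 g(9,7)=9 g(9,9)=1
t=10: g(10,0)=132 g(10,2)=165 g(10,4)=110 g(10,6)=44 g(10,8)=10 g(10,10)=1
t=11: g(11,-1)=132 g(11,1)=297 g(11,3)=275 g(11,5)=154 g(11,7)=54 g(11,9)=11 g(11,11)=1
t=12: g(12,0)=429 g(12,2)=572 g(12,4)=429 g(12,6)=208 g(12,8)=65 g(12,10)=12 g(12,12)=1
Paths never hitting -2: Σ_s g(12,s) = 1716
Paths hitting -2: 2^12 - 1716 = 2380
P = 2380/4096 = 595/1024

Answer: 595/1024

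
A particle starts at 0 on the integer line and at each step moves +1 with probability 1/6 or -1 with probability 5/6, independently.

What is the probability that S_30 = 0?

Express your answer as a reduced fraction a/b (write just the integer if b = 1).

Answer: 32873687744140625/1535235553616203874304

Derivation:
To be at 0 after 30 steps: need exactly 15 steps of +1 and 15 of -1.
Number of such sequences: C(30,15) = 155117520
Each has probability (1/6)^15 · (5/6)^15 = 30517578125/221073919720733357899776
P = 155117520 · 30517578125/221073919720733357899776 = 32873687744140625/1535235553616203874304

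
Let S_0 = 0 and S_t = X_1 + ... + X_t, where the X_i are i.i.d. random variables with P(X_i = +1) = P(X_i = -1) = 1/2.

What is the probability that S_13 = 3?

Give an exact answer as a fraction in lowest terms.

Answer: 1287/8192

Derivation:
To reach position 3 after 13 steps: need 8 steps of +1 and 5 of -1.
Favorable paths: C(13,8) = 1287
Total paths: 2^13 = 8192
P = 1287/8192 = 1287/8192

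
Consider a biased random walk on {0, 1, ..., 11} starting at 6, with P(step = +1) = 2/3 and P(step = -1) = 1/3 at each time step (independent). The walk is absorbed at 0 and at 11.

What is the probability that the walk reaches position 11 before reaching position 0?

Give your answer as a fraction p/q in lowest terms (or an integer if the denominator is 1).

Biased walk: p = 2/3, q = 1/3, r = q/p = 1/2
Gambler's ruin: P(hit 11 before 0 | start at 6) = (1 - r^a)/(1 - r^N)
r^6 = 1/64; r^11 = 1/2048
P = (1 - 1/64) / (1 - 1/2048) = 63/64 / 2047/2048 = 2016/2047

Answer: 2016/2047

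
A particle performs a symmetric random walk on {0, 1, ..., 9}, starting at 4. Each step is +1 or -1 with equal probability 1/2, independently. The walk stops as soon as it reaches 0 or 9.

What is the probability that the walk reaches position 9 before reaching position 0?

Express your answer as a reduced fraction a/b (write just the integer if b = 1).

Symmetric walk (p = 1/2): the harmonic-function argument gives P(hit 9 before 0 | start at 4) = a/N.
P = 4/9 = 4/9

Answer: 4/9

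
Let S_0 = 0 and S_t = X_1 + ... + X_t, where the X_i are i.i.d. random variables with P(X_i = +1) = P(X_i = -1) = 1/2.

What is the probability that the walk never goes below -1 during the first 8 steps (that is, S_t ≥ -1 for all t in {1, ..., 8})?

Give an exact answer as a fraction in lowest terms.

Let f(t,s) = #length-t paths at position s with S_1..S_t all ≥ -1.
f(t,s) = f(t-1,s-1) + f(t-1,s+1) for s ≥ -1; f(t,s) = 0 for s < -1.
t=0: f(0,0)=1
t=1: f(1,-1)=1 f(1,1)=1
t=2: f(2,0)=2 f(2,2)=1
t=3: f(3,-1)=2 f(3,1)=3 f(3,3)=1
t=4: f(4,0)=5 f(4,2)=4 f(4,4)=1
t=5: f(5,-1)=5 f(5,1)=9 f(5,3)=5 f(5,5)=1
t=6: f(6,0)=14 f(6,2)=14 f(6,4)=6 f(6,6)=1
t=7: f(7,-1)=14 f(7,1)=28 f(7,3)=20 f(7,5)=7 f(7,7)=1
t=8: f(8,0)=42 f(8,2)=48 f(8,4)=27 f(8,6)=8 f(8,8)=1
Σ_s f(8,s) = 126
P = 126/256 = 63/128

Answer: 63/128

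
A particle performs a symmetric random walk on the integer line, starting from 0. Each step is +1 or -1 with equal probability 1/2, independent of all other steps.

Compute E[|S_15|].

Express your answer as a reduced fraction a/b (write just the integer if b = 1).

S_15 takes values m ≡ 1 (mod 2) with |m| ≤ 15; P(S_15=m) = C(15,(15+m)/2)/2^15.
Total paths: 2^15 = 32768
Distribution: P(S=-15)=1/32768, P(S=-13)=15/32768, P(S=-11)=105/32768, P(S=-9)=455/32768, P(S=-7)=1365/32768, P(S=-5)=3003/32768, P(S=-3)=5005/32768, P(S=-1)=6435/32768, P(S=1)=6435/32768, P(S=3)=5005/32768, P(S=5)=3003/32768, P(S=7)=1365/32768, P(S=9)=455/32768, P(S=11)=105/32768, P(S=13)=15/32768, P(S=15)=1/32768
E[|S_15|] = Σ_m |m|·P(S_15=m) = 102960/32768 = 6435/2048

Answer: 6435/2048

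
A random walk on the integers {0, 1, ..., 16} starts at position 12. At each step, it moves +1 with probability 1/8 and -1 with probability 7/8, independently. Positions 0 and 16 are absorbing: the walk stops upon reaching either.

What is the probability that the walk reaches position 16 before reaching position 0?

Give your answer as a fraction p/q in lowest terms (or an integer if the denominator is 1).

Biased walk: p = 1/8, q = 7/8, r = q/p = 7
Gambler's ruin: P(hit 16 before 0 | start at 12) = (1 - r^a)/(1 - r^N)
r^12 = 13841287201; r^16 = 33232930569601
P = (1 - 13841287201) / (1 - 33232930569601) = -13841287200 / -33232930569600 = 5767203/13847054404

Answer: 5767203/13847054404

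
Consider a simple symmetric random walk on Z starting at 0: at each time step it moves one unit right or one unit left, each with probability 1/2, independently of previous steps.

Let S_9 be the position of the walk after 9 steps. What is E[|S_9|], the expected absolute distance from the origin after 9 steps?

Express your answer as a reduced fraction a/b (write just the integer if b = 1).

S_9 takes values m ≡ 1 (mod 2) with |m| ≤ 9; P(S_9=m) = C(9,(9+m)/2)/2^9.
Total paths: 2^9 = 512
Distribution: P(S=-9)=1/512, P(S=-7)=9/512, P(S=-5)=36/512, P(S=-3)=84/512, P(S=-1)=126/512, P(S=1)=126/512, P(S=3)=84/512, P(S=5)=36/512, P(S=7)=9/512, P(S=9)=1/512
E[|S_9|] = Σ_m |m|·P(S_9=m) = 1260/512 = 315/128

Answer: 315/128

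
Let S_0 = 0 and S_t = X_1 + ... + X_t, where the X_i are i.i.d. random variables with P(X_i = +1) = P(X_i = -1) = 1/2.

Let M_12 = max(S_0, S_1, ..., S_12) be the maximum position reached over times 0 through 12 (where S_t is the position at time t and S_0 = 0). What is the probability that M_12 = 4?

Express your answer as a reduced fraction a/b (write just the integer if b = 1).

Answer: 495/4096

Derivation:
Let M_12 = max(S_0,...,S_12). Use the reflection principle: for j ≥ 1, #{paths with M_12 ≥ j} = #{S_12 ≥ j} + #{S_12 ≥ j+1}.
By reflection, #{M_12 ≥ 4} = #{S_12 ≥ 4} + #{S_12 ≥ 5} = 794 + 299 = 1093.
#{M_12 ≥ 5} = #{S_12 ≥ 5} + #{S_12 ≥ 6} = 299 + 299 = 598.
#{M_12 = 4} = 1093 - 598 = 495.
P(M_12 = 4) = 495/4096 = 495/4096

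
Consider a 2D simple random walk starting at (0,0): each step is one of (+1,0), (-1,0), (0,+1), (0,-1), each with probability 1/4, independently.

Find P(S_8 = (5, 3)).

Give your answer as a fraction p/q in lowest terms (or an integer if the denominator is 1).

Let h be the number of horizontal steps (so 8-h are vertical). To end at (5,3) need (h+5)/2 right-steps and ((8-h)+3)/2 up-steps.
Sum over h with 5 ≤ h ≤ 5, h ≡ 1 (mod 2), 8-h ≡ 1 (mod 2):
h=5: C(8,5)·C(5,5)·C(3,3) = 56·1·1 = 56
Total favorable: 56
Total paths: 4^8 = 65536
P = 56/65536 = 7/8192

Answer: 7/8192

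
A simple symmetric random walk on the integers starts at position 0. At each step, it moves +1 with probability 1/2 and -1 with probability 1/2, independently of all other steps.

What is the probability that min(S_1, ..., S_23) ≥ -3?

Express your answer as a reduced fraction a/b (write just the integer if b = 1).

Answer: 156009/262144

Derivation:
Let f(t,s) = #length-t paths at position s with S_1..S_t all ≥ -3.
f(t,s) = f(t-1,s-1) + f(t-1,s+1) for s ≥ -3; f(t,s) = 0 for s < -3.
t=0: f(0,0)=1
t=1: f(1,-1)=1 f(1,1)=1
t=2: f(2,-2)=1 f(2,0)=2 f(2,2)=1
t=3: f(3,-3)=1 f(3,-1)=3 f(3,1)=3 f(3,3)=1
t=4: f(4,-2)=4 f(4,0)=6 f(4,2)=4 f(4,4)=1
t=5: f(5,-3)=4 f(5,-1)=10 f(5,1)=10 f(5,3)=5 f(5,5)=1
t=6: f(6,-2)=14 f(6,0)=20 f(6,2)=15 f(6,4)=6 f(6,6)=1
t=7: f(7,-3)=14 f(7,-1)=34 f(7,1)=35 f(7,3)=21 f(7,5)=7 f(7,7)=1
t=8: f(8,-2)=48 f(8,0)=69 f(8,2)=56 f(8,4)=28 f(8,6)=8 f(8,8)=1
t=9: f(9,-3)=48 f(9,-1)=117 f(9,1)=125 f(9,3)=84 f(9,5)=36 f(9,7)=9 f(9,9)=1
t=10: f(10,-2)=165 f(10,0)=242 f(10,2)=209 f(10,4)=120 f(10,6)=45 f(10,8)=10 f(10,10)=1
t=11: f(11,-3)=165 f(11,-1)=407 f(11,1)=451 f(11,3)=329 f(11,5)=165 f(11,7)=55 f(11,9)=11 f(11,11)=1
t=12: f(12,-2)=572 f(12,0)=858 f(12,2)=780 f(12,4)=494 f(12,6)=220 f(12,8)=66 f(12,10)=12 f(12,12)=1
t=13: f(13,-3)=572 f(13,-1)=1430 f(13,1)=1638 f(13,3)=1274 f(13,5)=714 f(13,7)=286 f(13,9)=78 f(13,11)=13 f(13,13)=1
t=14: f(14,-2)=2002 f(14,0)=3068 f(14,2)=2912 f(14,4)=1988 f(14,6)=1000 f(14,8)=364 f(14,10)=91 f(14,12)=14 f(14,14)=1
t=15: f(15,-3)=2002 f(15,-1)=5070 f(15,1)=5980 f(15,3)=4900 f(15,5)=2988 f(15,7)=1364 f(15,9)=455 f(15,11)=105 f(15,13)=15 f(15,15)=1
t=16: f(16,-2)=7072 f(16,0)=11050 f(16,2)=10880 f(16,4)=7888 f(16,6)=4352 f(16,8)=1819 f(16,10)=560 f(16,12)=120 f(16,14)=16 f(16,16)=1
t=17: f(17,-3)=7072 f(17,-1)=18122 f(17,1)=21930 f(17,3)=18768 f(17,5)=12240 f(17,7)=6171 f(17,9)=2379 f(17,11)=680 f(17,13)=136 f(17,15)=17 f(17,17)=1
t=18: f(18,-2)=25194 f(18,0)=40052 f(18,2)=40698 f(18,4)=31008 f(18,6)=18411 f(18,8)=8550 f(18,10)=3059 f(18,12)=816 f(18,14)=153 f(18,16)=18 f(18,18)=1
t=19: f(19,-3)=25194 f(19,-1)=65246 f(19,1)=80750 f(19,3)=71706 f(19,5)=49419 f(19,7)=26961 f(19,9)=11609 f(19,11)=3875 f(19,13)=969 f(19,15)=171 f(19,17)=19 f(19,19)=1
t=20: f(20,-2)=90440 f(20,0)=145996 f(20,2)=152456 f(20,4)=121125 f(20,6)=76380 f(20,8)=38570 f(20,10)=15484 f(20,12)=4844 f(20,14)=1140 f(20,16)=190 f(20,18)=20 f(20,20)=1
t=21: f(21,-3)=90440 f(21,-1)=236436 f(21,1)=298452 f(21,3)=273581 f(21,5)=197505 f(21,7)=114950 f(21,9)=54054 f(21,11)=20328 f(21,13)=5984 f(21,15)=1330 f(21,17)=210 f(21,19)=21 f(21,21)=1
t=22: f(22,-2)=326876 f(22,0)=534888 f(22,2)=572033 f(22,4)=471086 f(22,6)=312455 f(22,8)=169004 f(22,10)=74382 f(22,12)=26312 f(22,14)=7314 f(22,16)=1540 f(22,18)=231 f(22,20)=22 f(22,22)=1
t=23: f(23,-3)=326876 f(23,-1)=861764 f(23,1)=1106921 f(23,3)=1043119 f(23,5)=783541 f(23,7)=481459 f(23,9)=243386 f(23,11)=100694 f(23,13)=33626 f(23,15)=8854 f(23,17)=1771 f(23,19)=253 f(23,21)=23 f(23,23)=1
Σ_s f(23,s) = 4992288
P = 4992288/8388608 = 156009/262144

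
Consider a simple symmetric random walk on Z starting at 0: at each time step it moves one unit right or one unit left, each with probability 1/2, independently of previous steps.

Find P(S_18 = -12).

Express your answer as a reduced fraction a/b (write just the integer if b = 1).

Answer: 51/16384

Derivation:
To reach position -12 after 18 steps: need 3 steps of +1 and 15 of -1.
Favorable paths: C(18,3) = 816
Total paths: 2^18 = 262144
P = 816/262144 = 51/16384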